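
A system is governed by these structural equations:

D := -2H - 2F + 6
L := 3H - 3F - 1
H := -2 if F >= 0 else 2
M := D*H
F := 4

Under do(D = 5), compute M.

do(D=5) replaces the equation D := -2H - 2F + 6 with the constant D = 5.
H = -2 if F >= 0 else 2  [with F=4]  = -2
M = D*H  [with D=5, H=-2]  = -10

-10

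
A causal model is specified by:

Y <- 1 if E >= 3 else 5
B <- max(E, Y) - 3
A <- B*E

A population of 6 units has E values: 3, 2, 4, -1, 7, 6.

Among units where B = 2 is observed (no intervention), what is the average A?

Observing B=2 restricts to units where B's equation naturally yields 2: E ∈ {2, -1}. In that subpopulation A = 4, -2, mean 1.

1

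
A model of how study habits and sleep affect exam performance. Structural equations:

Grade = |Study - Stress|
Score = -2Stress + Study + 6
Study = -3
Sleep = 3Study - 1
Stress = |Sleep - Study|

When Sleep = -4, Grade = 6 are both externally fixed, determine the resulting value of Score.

1

The joint intervention fixes Sleep = -4, Grade = 6, removing each variable's own equation.
Stress = |Sleep - Study|  [with Sleep=-4, Study=-3]  = 1
Score = -2Stress + Study + 6  [with Stress=1, Study=-3]  = 1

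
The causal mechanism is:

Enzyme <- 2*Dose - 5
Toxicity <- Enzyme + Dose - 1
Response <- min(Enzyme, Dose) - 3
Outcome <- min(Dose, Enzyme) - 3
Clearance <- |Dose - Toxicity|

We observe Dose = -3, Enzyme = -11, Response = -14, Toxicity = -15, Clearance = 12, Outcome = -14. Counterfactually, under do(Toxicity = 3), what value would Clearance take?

Intervening sets Toxicity = 3 and removes its equation (Toxicity <- Enzyme + Dose - 1).
Clearance = |Dose - Toxicity|  [with Dose=-3, Toxicity=3]  = 6

6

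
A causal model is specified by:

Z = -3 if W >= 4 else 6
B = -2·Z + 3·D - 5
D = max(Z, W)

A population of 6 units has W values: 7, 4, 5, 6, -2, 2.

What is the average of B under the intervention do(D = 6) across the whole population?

13

Every unit gets D=6 under the intervention. B values become 19, 19, 19, 19, 1, 1; E[B|do(D=6)] = 13.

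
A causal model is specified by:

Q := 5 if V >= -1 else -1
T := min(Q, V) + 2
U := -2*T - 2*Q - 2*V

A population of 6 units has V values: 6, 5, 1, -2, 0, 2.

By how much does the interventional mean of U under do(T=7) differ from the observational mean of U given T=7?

do(T=7) breaks T's dependence on V. With T=7 fixed, U across the units is -36, -34, -26, -8, -24, -28, mean -26.
Observing T=7 restricts to units where T's equation naturally yields 7: V ∈ {6, 5}. In that subpopulation U = -36, -34, mean -35.
Difference = -26 − (-35) = 9.

9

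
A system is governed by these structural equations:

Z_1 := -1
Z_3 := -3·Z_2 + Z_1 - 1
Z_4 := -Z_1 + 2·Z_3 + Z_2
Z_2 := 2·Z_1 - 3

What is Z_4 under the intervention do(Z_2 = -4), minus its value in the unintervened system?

Under do(Z_2=-4), the mechanism Z_2 := 2·Z_1 - 3 is discarded; Z_2 is fixed at -4.
Z_3 = -3·Z_2 + Z_1 - 1  [with Z_2=-4, Z_1=-1]  = 10
Z_4 = -Z_1 + 2·Z_3 + Z_2  [with Z_1=-1, Z_3=10, Z_2=-4]  = 17
Without intervention: Z_2 = 2·Z_1 - 3  [with Z_1=-1]  = -5; Z_3 = -3·Z_2 + Z_1 - 1  [with Z_2=-5, Z_1=-1]  = 13; Z_4 = -Z_1 + 2·Z_3 + Z_2  [with Z_1=-1, Z_3=13, Z_2=-5]  = 22.
Change = 17 − 22 = -5.

-5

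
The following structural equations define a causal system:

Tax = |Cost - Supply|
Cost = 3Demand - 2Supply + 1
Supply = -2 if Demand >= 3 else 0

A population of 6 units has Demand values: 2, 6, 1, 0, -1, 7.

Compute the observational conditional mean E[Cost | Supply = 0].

Observing Supply=0 restricts to units where Supply's equation naturally yields 0: Demand ∈ {2, 1, 0, -1}. In that subpopulation Cost = 7, 4, 1, -2, mean 2.5.

2.5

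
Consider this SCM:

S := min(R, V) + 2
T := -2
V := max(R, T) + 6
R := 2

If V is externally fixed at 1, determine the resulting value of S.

The intervention breaks the incoming arrows to V: V := max(R, T) + 6 no longer applies, and V = 1.
S = min(R, V) + 2  [with R=2, V=1]  = 3

3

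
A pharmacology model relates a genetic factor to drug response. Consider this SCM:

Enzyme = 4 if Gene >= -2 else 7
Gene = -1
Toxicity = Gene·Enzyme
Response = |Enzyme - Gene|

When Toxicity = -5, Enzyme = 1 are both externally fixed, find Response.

Setting Toxicity = -5, Enzyme = 1 by intervention discards those variables' equations.
Response = |Enzyme - Gene|  [with Enzyme=1, Gene=-1]  = 2

2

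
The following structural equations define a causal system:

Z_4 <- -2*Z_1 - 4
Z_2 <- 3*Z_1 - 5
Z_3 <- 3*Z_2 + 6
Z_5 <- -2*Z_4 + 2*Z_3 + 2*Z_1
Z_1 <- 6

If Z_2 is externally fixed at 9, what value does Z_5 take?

110

do(Z_2=9) replaces the equation Z_2 <- 3*Z_1 - 5 with the constant Z_2 = 9.
Z_3 = 3*Z_2 + 6  [with Z_2=9]  = 33
Z_4 = -2*Z_1 - 4  [with Z_1=6]  = -16
Z_5 = -2*Z_4 + 2*Z_3 + 2*Z_1  [with Z_4=-16, Z_3=33, Z_1=6]  = 110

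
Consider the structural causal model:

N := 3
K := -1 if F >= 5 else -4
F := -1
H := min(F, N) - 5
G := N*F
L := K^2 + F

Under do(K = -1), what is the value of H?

Under do(K=-1), the mechanism K := -1 if F >= 5 else -4 is discarded; K is fixed at -1.
Since H is not a descendant of the intervened variable, it is unaffected.
H = min(F, N) - 5  [with F=-1, N=3]  = -6

-6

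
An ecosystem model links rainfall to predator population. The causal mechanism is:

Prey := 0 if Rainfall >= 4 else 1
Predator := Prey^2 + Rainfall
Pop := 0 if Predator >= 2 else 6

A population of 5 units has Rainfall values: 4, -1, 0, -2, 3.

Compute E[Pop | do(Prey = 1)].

do(Prey=1) breaks Prey's dependence on Rainfall. With Prey=1 fixed, Pop across the units is 0, 6, 6, 6, 0, mean 3.6.

3.6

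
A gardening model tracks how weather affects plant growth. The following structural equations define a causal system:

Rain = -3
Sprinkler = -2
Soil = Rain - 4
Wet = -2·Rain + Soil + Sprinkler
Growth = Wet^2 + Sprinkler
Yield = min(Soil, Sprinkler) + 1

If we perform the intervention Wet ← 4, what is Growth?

14

Intervening sets Wet = 4 and removes its equation (Wet = -2·Rain + Soil + Sprinkler).
Growth = Wet^2 + Sprinkler  [with Wet=4, Sprinkler=-2]  = 14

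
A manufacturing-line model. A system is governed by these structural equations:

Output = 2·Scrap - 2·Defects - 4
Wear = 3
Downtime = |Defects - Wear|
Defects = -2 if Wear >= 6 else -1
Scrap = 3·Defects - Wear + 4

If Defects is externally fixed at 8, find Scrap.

25

The intervention breaks the incoming arrows to Defects: Defects = -2 if Wear >= 6 else -1 no longer applies, and Defects = 8.
Scrap = 3·Defects - Wear + 4  [with Defects=8, Wear=3]  = 25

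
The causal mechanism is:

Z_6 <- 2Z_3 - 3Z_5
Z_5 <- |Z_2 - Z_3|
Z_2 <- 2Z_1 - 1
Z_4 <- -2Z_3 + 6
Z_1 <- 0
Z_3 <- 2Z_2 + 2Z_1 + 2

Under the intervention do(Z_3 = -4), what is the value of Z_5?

3

do(Z_3=-4) replaces the equation Z_3 <- 2Z_2 + 2Z_1 + 2 with the constant Z_3 = -4.
Z_2 = 2Z_1 - 1  [with Z_1=0]  = -1
Z_5 = |Z_2 - Z_3|  [with Z_2=-1, Z_3=-4]  = 3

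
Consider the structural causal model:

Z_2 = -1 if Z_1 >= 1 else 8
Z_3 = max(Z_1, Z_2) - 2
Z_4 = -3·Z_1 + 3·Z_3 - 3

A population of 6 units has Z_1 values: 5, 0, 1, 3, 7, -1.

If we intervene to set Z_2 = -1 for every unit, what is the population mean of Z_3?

Every unit gets Z_2=-1 under the intervention. Z_3 values become 3, -2, -1, 1, 5, -3; E[Z_3|do(Z_2=-1)] = 0.5.

0.5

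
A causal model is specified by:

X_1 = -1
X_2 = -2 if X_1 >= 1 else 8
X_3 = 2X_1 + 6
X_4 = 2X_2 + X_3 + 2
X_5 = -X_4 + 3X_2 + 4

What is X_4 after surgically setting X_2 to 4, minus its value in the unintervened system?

Under do(X_2=4), the mechanism X_2 = -2 if X_1 >= 1 else 8 is discarded; X_2 is fixed at 4.
X_3 = 2X_1 + 6  [with X_1=-1]  = 4
X_4 = 2X_2 + X_3 + 2  [with X_2=4, X_3=4]  = 14
Without intervention: X_2 = -2 if X_1 >= 1 else 8  [with X_1=-1]  = 8; X_3 = 2X_1 + 6  [with X_1=-1]  = 4; X_4 = 2X_2 + X_3 + 2  [with X_2=8, X_3=4]  = 22.
Change = 14 − 22 = -8.

-8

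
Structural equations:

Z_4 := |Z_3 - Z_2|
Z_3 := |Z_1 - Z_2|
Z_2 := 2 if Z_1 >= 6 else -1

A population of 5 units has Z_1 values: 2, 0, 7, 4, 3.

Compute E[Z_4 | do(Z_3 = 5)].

Every unit gets Z_3=5 under the intervention. Z_4 values become 6, 6, 3, 6, 6; E[Z_4|do(Z_3=5)] = 5.4.

5.4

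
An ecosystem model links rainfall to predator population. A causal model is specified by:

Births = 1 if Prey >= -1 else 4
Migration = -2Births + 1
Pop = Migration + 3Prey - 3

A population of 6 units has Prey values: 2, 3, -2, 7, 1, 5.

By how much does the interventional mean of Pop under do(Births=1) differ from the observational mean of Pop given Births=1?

-2.8

do(Births=1) breaks Births's dependence on Prey. With Births=1 fixed, Pop across the units is 2, 5, -10, 17, -1, 11, mean 4.
Conditioning on Births=1 selects the 5 unit(s) with Prey ∈ {2, 3, 7, 1, 5}. Their Pop values: 2, 5, 17, -1, 11. Mean = 6.8.
Difference = 4 − 6.8 = -2.8.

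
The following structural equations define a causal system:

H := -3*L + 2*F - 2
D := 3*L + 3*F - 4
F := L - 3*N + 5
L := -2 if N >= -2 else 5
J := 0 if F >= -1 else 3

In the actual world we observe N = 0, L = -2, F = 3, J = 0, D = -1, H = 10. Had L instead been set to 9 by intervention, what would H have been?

-1

Under do(L=9), the mechanism L := -2 if N >= -2 else 5 is discarded; L is fixed at 9.
F = L - 3*N + 5  [with L=9, N=0]  = 14
H = -3*L + 2*F - 2  [with L=9, F=14]  = -1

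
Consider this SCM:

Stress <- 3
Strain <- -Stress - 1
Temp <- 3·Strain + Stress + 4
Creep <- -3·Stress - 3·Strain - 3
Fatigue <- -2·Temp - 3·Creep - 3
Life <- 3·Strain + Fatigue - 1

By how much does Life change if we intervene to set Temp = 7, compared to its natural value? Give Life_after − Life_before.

-24

The intervention breaks the incoming arrows to Temp: Temp <- 3·Strain + Stress + 4 no longer applies, and Temp = 7.
Strain = -Stress - 1  [with Stress=3]  = -4
Creep = -3·Stress - 3·Strain - 3  [with Stress=3, Strain=-4]  = 0
Fatigue = -2·Temp - 3·Creep - 3  [with Temp=7, Creep=0]  = -17
Life = 3·Strain + Fatigue - 1  [with Strain=-4, Fatigue=-17]  = -30
Without intervention: Strain = -Stress - 1  [with Stress=3]  = -4; Temp = 3·Strain + Stress + 4  [with Strain=-4, Stress=3]  = -5; Creep = -3·Stress - 3·Strain - 3  [with Stress=3, Strain=-4]  = 0; Fatigue = -2·Temp - 3·Creep - 3  [with Temp=-5, Creep=0]  = 7; Life = 3·Strain + Fatigue - 1  [with Strain=-4, Fatigue=7]  = -6.
Change = -30 − (-6) = -24.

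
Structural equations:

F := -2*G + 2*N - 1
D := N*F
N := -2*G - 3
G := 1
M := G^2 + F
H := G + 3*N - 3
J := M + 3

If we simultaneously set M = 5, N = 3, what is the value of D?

9

The joint intervention fixes M = 5, N = 3, removing each variable's own equation.
F = -2*G + 2*N - 1  [with G=1, N=3]  = 3
D = N*F  [with N=3, F=3]  = 9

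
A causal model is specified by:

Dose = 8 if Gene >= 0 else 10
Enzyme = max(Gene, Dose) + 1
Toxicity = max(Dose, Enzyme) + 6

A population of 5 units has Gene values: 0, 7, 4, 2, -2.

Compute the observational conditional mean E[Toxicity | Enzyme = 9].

E[Toxicity|Enzyme=9] averages over only the 4 units with Enzyme=9 (Gene = 0, 7, 4, 2): Toxicity = 15, 15, 15, 15, mean 15.

15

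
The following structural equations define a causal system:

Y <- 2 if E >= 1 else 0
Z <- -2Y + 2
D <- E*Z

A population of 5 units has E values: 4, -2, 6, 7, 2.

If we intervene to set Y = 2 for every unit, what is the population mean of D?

-6.8

Under do(Y=2), Y's equation is replaced by Y=2 for every unit. Per-unit D: -8, 4, -12, -14, -4. Mean = -6.8.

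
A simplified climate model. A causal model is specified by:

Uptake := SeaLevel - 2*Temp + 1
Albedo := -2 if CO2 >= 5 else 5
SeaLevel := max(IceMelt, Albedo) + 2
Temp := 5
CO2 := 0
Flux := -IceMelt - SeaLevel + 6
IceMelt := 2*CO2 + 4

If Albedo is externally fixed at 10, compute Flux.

-10

Under do(Albedo=10), the mechanism Albedo := -2 if CO2 >= 5 else 5 is discarded; Albedo is fixed at 10.
IceMelt = 2*CO2 + 4  [with CO2=0]  = 4
SeaLevel = max(IceMelt, Albedo) + 2  [with IceMelt=4, Albedo=10]  = 12
Flux = -IceMelt - SeaLevel + 6  [with IceMelt=4, SeaLevel=12]  = -10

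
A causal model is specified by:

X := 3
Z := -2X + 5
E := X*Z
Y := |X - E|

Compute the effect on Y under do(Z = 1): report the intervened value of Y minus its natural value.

-6

Under do(Z=1), the mechanism Z := -2X + 5 is discarded; Z is fixed at 1.
E = X*Z  [with X=3, Z=1]  = 3
Y = |X - E|  [with X=3, E=3]  = 0
Without intervention: Z = -2X + 5  [with X=3]  = -1; E = X*Z  [with X=3, Z=-1]  = -3; Y = |X - E|  [with X=3, E=-3]  = 6.
Change = 0 − 6 = -6.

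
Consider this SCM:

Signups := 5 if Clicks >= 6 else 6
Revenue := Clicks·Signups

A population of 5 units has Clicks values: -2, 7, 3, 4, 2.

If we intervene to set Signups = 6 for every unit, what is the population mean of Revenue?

16.8

do(Signups=6) breaks Signups's dependence on Clicks. With Signups=6 fixed, Revenue across the units is -12, 42, 18, 24, 12, mean 16.8.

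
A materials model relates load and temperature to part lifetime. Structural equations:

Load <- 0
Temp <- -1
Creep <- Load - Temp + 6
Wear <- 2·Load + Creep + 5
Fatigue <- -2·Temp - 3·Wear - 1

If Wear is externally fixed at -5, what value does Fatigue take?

16

Intervening sets Wear = -5 and removes its equation (Wear <- 2·Load + Creep + 5).
Fatigue = -2·Temp - 3·Wear - 1  [with Temp=-1, Wear=-5]  = 16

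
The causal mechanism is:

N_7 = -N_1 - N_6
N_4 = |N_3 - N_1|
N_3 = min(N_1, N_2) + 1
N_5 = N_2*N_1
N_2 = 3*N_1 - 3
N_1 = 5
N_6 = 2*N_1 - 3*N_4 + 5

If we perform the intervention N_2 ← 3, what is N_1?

5

Under do(N_2=3), the mechanism N_2 = 3*N_1 - 3 is discarded; N_2 is fixed at 3.
N_1 is not downstream of the intervention, so its value is determined by the original equations.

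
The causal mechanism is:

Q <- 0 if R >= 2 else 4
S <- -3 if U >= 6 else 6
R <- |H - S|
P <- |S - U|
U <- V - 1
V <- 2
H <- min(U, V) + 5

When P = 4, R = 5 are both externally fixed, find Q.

Setting P = 4, R = 5 by intervention discards those variables' equations.
Q = 0 if R >= 2 else 4  [with R=5]  = 0

0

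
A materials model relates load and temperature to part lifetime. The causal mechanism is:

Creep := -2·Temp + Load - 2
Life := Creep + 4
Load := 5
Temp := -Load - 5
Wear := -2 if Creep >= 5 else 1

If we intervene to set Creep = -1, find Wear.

1

The intervention breaks the incoming arrows to Creep: Creep := -2·Temp + Load - 2 no longer applies, and Creep = -1.
Wear = -2 if Creep >= 5 else 1  [with Creep=-1]  = 1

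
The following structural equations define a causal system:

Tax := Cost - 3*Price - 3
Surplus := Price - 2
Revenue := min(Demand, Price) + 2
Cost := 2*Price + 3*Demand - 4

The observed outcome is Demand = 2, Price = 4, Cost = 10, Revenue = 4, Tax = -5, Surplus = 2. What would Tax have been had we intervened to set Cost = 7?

do(Cost=7) replaces the equation Cost := 2*Price + 3*Demand - 4 with the constant Cost = 7.
Tax = Cost - 3*Price - 3  [with Cost=7, Price=4]  = -8

-8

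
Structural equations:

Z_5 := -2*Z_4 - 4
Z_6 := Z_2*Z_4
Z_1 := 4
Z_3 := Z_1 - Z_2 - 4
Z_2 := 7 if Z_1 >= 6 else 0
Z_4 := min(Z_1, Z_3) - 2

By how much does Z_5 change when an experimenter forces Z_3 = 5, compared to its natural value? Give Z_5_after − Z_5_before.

do(Z_3=5) replaces the equation Z_3 := Z_1 - Z_2 - 4 with the constant Z_3 = 5.
Z_4 = min(Z_1, Z_3) - 2  [with Z_1=4, Z_3=5]  = 2
Z_5 = -2*Z_4 - 4  [with Z_4=2]  = -8
Without intervention: Z_2 = 7 if Z_1 >= 6 else 0  [with Z_1=4]  = 0; Z_3 = Z_1 - Z_2 - 4  [with Z_1=4, Z_2=0]  = 0; Z_4 = min(Z_1, Z_3) - 2  [with Z_1=4, Z_3=0]  = -2; Z_5 = -2*Z_4 - 4  [with Z_4=-2]  = 0.
Change = -8 − 0 = -8.

-8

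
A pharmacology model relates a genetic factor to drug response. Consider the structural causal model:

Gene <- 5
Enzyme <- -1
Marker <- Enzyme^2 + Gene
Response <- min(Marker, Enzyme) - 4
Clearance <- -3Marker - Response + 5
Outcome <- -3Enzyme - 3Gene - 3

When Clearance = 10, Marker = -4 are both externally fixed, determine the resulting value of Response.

Under do(Clearance = 10, Marker = -4), each intervened variable's structural equation is replaced by its fixed value.
Response = min(Marker, Enzyme) - 4  [with Marker=-4, Enzyme=-1]  = -8

-8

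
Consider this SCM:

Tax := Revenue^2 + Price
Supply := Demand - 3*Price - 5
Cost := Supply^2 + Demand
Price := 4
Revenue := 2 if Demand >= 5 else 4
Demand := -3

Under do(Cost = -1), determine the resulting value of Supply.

-20

Under do(Cost=-1), the mechanism Cost := Supply^2 + Demand is discarded; Cost is fixed at -1.
Since Supply is not a descendant of the intervened variable, it is unaffected.
Supply = Demand - 3*Price - 5  [with Demand=-3, Price=4]  = -20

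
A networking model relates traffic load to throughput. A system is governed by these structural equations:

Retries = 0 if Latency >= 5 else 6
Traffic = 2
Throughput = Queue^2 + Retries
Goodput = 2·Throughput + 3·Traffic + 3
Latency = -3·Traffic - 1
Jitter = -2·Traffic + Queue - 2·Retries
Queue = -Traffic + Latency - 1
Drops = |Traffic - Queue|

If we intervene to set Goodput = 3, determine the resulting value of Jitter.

-26

The intervention breaks the incoming arrows to Goodput: Goodput = 2·Throughput + 3·Traffic + 3 no longer applies, and Goodput = 3.
Jitter is not downstream of the intervention, so its value is determined by the original equations.
Latency = -3·Traffic - 1  [with Traffic=2]  = -7
Queue = -Traffic + Latency - 1  [with Traffic=2, Latency=-7]  = -10
Retries = 0 if Latency >= 5 else 6  [with Latency=-7]  = 6
Jitter = -2·Traffic + Queue - 2·Retries  [with Traffic=2, Queue=-10, Retries=6]  = -26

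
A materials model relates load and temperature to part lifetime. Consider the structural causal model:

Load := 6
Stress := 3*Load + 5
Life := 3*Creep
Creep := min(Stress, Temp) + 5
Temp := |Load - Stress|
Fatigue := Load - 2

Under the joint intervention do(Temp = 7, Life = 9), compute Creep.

Setting Temp = 7, Life = 9 by intervention discards those variables' equations.
Stress = 3*Load + 5  [with Load=6]  = 23
Creep = min(Stress, Temp) + 5  [with Stress=23, Temp=7]  = 12

12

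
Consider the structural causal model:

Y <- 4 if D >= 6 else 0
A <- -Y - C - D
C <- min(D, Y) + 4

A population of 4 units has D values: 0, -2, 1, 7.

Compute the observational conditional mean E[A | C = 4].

-4.5

E[A|C=4] averages over only the 2 units with C=4 (D = 0, 1): A = -4, -5, mean -4.5.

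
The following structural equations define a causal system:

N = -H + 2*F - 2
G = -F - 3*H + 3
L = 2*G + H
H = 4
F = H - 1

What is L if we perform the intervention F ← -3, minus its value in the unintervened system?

Under do(F=-3), the mechanism F = H - 1 is discarded; F is fixed at -3.
G = -F - 3*H + 3  [with F=-3, H=4]  = -6
L = 2*G + H  [with G=-6, H=4]  = -8
Without intervention: F = H - 1  [with H=4]  = 3; G = -F - 3*H + 3  [with F=3, H=4]  = -12; L = 2*G + H  [with G=-12, H=4]  = -20.
Change = -8 − (-20) = 12.

12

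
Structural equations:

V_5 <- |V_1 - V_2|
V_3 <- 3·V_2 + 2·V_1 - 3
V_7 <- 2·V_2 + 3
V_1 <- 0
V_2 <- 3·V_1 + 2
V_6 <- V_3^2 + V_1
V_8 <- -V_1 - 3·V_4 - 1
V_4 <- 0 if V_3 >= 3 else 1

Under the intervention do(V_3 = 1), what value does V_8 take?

-4

The intervention breaks the incoming arrows to V_3: V_3 <- 3·V_2 + 2·V_1 - 3 no longer applies, and V_3 = 1.
V_4 = 0 if V_3 >= 3 else 1  [with V_3=1]  = 1
V_8 = -V_1 - 3·V_4 - 1  [with V_1=0, V_4=1]  = -4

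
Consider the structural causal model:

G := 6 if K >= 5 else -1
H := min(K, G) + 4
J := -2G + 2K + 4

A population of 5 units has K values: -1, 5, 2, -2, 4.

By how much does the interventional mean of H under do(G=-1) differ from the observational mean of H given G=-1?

The intervention sets G=-1 in all 5 units regardless of K. Recomputing H per unit gives 3, 3, 3, 2, 3; average 2.8.
Conditioning on G=-1 selects the 4 unit(s) with K ∈ {-1, 2, -2, 4}. Their H values: 3, 3, 2, 3. Mean = 2.75.
Difference = 2.8 − 2.75 = 0.05.

0.05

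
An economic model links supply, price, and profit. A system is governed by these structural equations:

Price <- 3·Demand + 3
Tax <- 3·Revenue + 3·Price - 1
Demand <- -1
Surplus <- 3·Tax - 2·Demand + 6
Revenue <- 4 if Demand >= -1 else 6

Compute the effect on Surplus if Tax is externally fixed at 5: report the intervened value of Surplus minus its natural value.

-18

Intervening sets Tax = 5 and removes its equation (Tax <- 3·Revenue + 3·Price - 1).
Surplus = 3·Tax - 2·Demand + 6  [with Tax=5, Demand=-1]  = 23
Without intervention: Price = 3·Demand + 3  [with Demand=-1]  = 0; Revenue = 4 if Demand >= -1 else 6  [with Demand=-1]  = 4; Tax = 3·Revenue + 3·Price - 1  [with Revenue=4, Price=0]  = 11; Surplus = 3·Tax - 2·Demand + 6  [with Tax=11, Demand=-1]  = 41.
Change = 23 − 41 = -18.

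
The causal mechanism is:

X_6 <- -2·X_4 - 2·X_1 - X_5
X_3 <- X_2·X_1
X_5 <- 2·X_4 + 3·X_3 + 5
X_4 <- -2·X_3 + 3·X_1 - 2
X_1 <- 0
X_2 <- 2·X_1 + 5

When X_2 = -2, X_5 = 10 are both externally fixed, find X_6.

-6

Setting X_2 = -2, X_5 = 10 by intervention discards those variables' equations.
X_3 = X_2·X_1  [with X_2=-2, X_1=0]  = 0
X_4 = -2·X_3 + 3·X_1 - 2  [with X_3=0, X_1=0]  = -2
X_6 = -2·X_4 - 2·X_1 - X_5  [with X_4=-2, X_1=0, X_5=10]  = -6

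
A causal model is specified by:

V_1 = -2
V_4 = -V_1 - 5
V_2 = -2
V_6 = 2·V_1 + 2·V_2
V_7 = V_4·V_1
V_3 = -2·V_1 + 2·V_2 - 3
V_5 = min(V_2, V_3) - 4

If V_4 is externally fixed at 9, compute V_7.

The intervention breaks the incoming arrows to V_4: V_4 = -V_1 - 5 no longer applies, and V_4 = 9.
V_7 = V_4·V_1  [with V_4=9, V_1=-2]  = -18

-18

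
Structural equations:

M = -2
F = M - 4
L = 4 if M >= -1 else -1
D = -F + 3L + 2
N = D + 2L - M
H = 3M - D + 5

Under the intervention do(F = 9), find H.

Under do(F=9), the mechanism F = M - 4 is discarded; F is fixed at 9.
L = 4 if M >= -1 else -1  [with M=-2]  = -1
D = -F + 3L + 2  [with F=9, L=-1]  = -10
H = 3M - D + 5  [with M=-2, D=-10]  = 9

9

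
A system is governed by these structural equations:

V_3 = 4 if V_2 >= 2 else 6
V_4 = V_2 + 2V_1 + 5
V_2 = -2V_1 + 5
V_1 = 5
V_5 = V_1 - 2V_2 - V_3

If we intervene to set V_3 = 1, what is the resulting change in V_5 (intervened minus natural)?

do(V_3=1) replaces the equation V_3 = 4 if V_2 >= 2 else 6 with the constant V_3 = 1.
V_2 = -2V_1 + 5  [with V_1=5]  = -5
V_5 = V_1 - 2V_2 - V_3  [with V_1=5, V_2=-5, V_3=1]  = 14
Without intervention: V_2 = -2V_1 + 5  [with V_1=5]  = -5; V_3 = 4 if V_2 >= 2 else 6  [with V_2=-5]  = 6; V_5 = V_1 - 2V_2 - V_3  [with V_1=5, V_2=-5, V_3=6]  = 9.
Change = 14 − 9 = 5.

5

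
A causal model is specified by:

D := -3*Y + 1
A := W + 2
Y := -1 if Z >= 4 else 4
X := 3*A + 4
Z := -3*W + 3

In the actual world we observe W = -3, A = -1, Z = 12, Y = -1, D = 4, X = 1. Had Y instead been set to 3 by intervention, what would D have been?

-8

Intervening sets Y = 3 and removes its equation (Y := -1 if Z >= 4 else 4).
D = -3*Y + 1  [with Y=3]  = -8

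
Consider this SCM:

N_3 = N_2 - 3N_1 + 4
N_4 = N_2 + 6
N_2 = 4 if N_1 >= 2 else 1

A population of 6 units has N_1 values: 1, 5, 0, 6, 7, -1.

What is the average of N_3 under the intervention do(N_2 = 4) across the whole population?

-1

Under do(N_2=4), N_2's equation is replaced by N_2=4 for every unit. Per-unit N_3: 5, -7, 8, -10, -13, 11. Mean = -1.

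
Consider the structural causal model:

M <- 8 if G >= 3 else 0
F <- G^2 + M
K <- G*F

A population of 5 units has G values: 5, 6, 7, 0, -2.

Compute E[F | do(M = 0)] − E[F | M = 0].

Under do(M=0), M's equation is replaced by M=0 for every unit. Per-unit F: 25, 36, 49, 0, 4. Mean = 22.8.
Observing M=0 restricts to units where M's equation naturally yields 0: G ∈ {0, -2}. In that subpopulation F = 0, 4, mean 2.
Difference = 22.8 − 2 = 20.8.

20.8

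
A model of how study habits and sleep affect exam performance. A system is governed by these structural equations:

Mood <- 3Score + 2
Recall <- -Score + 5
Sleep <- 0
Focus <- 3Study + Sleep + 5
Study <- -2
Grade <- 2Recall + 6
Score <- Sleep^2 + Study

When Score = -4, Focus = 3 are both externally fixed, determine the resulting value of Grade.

24

The joint intervention fixes Score = -4, Focus = 3, removing each variable's own equation.
Recall = -Score + 5  [with Score=-4]  = 9
Grade = 2Recall + 6  [with Recall=9]  = 24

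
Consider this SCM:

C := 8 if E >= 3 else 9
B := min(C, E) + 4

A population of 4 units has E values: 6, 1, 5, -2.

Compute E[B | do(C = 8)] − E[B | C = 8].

The intervention sets C=8 in all 4 units regardless of E. Recomputing B per unit gives 10, 5, 9, 2; average 6.5.
Conditioning on C=8 selects the 2 unit(s) with E ∈ {6, 5}. Their B values: 10, 9. Mean = 9.5.
Difference = 6.5 − 9.5 = -3.

-3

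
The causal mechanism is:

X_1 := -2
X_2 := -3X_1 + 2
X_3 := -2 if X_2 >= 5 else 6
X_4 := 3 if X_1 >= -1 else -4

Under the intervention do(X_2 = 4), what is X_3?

6

The intervention breaks the incoming arrows to X_2: X_2 := -3X_1 + 2 no longer applies, and X_2 = 4.
X_3 = -2 if X_2 >= 5 else 6  [with X_2=4]  = 6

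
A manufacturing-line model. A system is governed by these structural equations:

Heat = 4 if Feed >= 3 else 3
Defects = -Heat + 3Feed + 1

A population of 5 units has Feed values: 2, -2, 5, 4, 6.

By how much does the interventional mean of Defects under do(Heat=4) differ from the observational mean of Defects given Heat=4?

Every unit gets Heat=4 under the intervention. Defects values become 3, -9, 12, 9, 15; E[Defects|do(Heat=4)] = 6.
E[Defects|Heat=4] averages over only the 3 units with Heat=4 (Feed = 5, 4, 6): Defects = 12, 9, 15, mean 12.
Difference = 6 − 12 = -6.

-6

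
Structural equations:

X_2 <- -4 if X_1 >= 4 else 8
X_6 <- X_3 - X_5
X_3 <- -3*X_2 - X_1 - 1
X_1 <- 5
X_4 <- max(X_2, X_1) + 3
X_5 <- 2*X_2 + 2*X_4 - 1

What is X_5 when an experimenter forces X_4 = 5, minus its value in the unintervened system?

Intervening sets X_4 = 5 and removes its equation (X_4 <- max(X_2, X_1) + 3).
X_2 = -4 if X_1 >= 4 else 8  [with X_1=5]  = -4
X_5 = 2*X_2 + 2*X_4 - 1  [with X_2=-4, X_4=5]  = 1
Without intervention: X_2 = -4 if X_1 >= 4 else 8  [with X_1=5]  = -4; X_4 = max(X_2, X_1) + 3  [with X_2=-4, X_1=5]  = 8; X_5 = 2*X_2 + 2*X_4 - 1  [with X_2=-4, X_4=8]  = 7.
Change = 1 − 7 = -6.

-6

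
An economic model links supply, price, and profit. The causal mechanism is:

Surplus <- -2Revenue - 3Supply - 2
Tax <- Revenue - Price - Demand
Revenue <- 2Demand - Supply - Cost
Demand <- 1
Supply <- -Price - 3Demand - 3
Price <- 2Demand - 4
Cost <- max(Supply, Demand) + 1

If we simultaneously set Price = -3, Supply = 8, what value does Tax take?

-13

Under do(Price = -3, Supply = 8), each intervened variable's structural equation is replaced by its fixed value.
Cost = max(Supply, Demand) + 1  [with Supply=8, Demand=1]  = 9
Revenue = 2Demand - Supply - Cost  [with Demand=1, Supply=8, Cost=9]  = -15
Tax = Revenue - Price - Demand  [with Revenue=-15, Price=-3, Demand=1]  = -13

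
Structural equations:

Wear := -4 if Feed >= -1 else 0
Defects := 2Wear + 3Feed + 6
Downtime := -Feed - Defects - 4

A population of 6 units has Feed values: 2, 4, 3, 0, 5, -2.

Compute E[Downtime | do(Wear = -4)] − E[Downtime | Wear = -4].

3.2

The intervention sets Wear=-4 in all 6 units regardless of Feed. Recomputing Downtime per unit gives -10, -18, -14, -2, -22, 6; average -10.
Conditioning on Wear=-4 selects the 5 unit(s) with Feed ∈ {2, 4, 3, 0, 5}. Their Downtime values: -10, -18, -14, -2, -22. Mean = -13.2.
Difference = -10 − (-13.2) = 3.2.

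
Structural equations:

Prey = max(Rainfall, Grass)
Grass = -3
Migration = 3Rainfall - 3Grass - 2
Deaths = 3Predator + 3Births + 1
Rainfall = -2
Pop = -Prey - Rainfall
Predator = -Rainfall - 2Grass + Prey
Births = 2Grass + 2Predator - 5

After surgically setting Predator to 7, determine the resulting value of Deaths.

Under do(Predator=7), the mechanism Predator = -Rainfall - 2Grass + Prey is discarded; Predator is fixed at 7.
Births = 2Grass + 2Predator - 5  [with Grass=-3, Predator=7]  = 3
Deaths = 3Predator + 3Births + 1  [with Predator=7, Births=3]  = 31

31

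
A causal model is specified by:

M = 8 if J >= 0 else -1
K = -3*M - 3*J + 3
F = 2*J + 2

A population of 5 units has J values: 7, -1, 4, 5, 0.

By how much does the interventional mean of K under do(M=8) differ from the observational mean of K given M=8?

3

Under do(M=8), M's equation is replaced by M=8 for every unit. Per-unit K: -42, -18, -33, -36, -21. Mean = -30.
Conditioning on M=8 selects the 4 unit(s) with J ∈ {7, 4, 5, 0}. Their K values: -42, -33, -36, -21. Mean = -33.
Difference = -30 − (-33) = 3.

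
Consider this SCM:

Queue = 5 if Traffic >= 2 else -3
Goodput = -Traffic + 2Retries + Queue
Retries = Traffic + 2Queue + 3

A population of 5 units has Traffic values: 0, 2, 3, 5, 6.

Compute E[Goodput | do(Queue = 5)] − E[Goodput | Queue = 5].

-0.8

Under do(Queue=5), Queue's equation is replaced by Queue=5 for every unit. Per-unit Goodput: 31, 33, 34, 36, 37. Mean = 34.2.
Observing Queue=5 restricts to units where Queue's equation naturally yields 5: Traffic ∈ {2, 3, 5, 6}. In that subpopulation Goodput = 33, 34, 36, 37, mean 35.
Difference = 34.2 − 35 = -0.8.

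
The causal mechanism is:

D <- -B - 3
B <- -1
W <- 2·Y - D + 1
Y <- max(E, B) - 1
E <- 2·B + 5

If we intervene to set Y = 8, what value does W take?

19

do(Y=8) replaces the equation Y <- max(E, B) - 1 with the constant Y = 8.
D = -B - 3  [with B=-1]  = -2
W = 2·Y - D + 1  [with Y=8, D=-2]  = 19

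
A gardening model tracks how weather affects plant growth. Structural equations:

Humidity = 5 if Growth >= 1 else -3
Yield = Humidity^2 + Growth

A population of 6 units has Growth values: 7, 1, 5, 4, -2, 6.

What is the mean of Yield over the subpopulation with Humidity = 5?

29.6

Conditioning on Humidity=5 selects the 5 unit(s) with Growth ∈ {7, 1, 5, 4, 6}. Their Yield values: 32, 26, 30, 29, 31. Mean = 29.6.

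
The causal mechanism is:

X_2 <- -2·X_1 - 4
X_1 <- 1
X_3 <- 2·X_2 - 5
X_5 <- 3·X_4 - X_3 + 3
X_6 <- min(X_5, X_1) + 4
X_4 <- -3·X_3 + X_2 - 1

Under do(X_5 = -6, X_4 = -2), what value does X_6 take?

Setting X_5 = -6, X_4 = -2 by intervention discards those variables' equations.
X_6 = min(X_5, X_1) + 4  [with X_5=-6, X_1=1]  = -2

-2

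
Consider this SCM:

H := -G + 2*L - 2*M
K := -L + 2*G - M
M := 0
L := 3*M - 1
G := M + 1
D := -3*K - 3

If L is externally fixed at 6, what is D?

Under do(L=6), the mechanism L := 3*M - 1 is discarded; L is fixed at 6.
G = M + 1  [with M=0]  = 1
K = -L + 2*G - M  [with L=6, G=1, M=0]  = -4
D = -3*K - 3  [with K=-4]  = 9

9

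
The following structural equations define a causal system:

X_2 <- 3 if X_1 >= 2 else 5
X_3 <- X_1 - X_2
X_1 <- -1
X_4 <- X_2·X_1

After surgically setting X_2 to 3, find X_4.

-3

Under do(X_2=3), the mechanism X_2 <- 3 if X_1 >= 2 else 5 is discarded; X_2 is fixed at 3.
X_4 = X_2·X_1  [with X_2=3, X_1=-1]  = -3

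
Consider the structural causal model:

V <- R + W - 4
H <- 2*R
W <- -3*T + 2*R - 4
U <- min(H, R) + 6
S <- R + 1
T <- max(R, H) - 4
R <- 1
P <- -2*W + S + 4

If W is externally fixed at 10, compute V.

Under do(W=10), the mechanism W <- -3*T + 2*R - 4 is discarded; W is fixed at 10.
V = R + W - 4  [with R=1, W=10]  = 7

7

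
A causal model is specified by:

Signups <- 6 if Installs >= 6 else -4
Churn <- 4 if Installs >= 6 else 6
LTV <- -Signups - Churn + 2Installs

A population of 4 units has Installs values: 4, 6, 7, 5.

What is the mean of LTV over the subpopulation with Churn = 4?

3

Observing Churn=4 restricts to units where Churn's equation naturally yields 4: Installs ∈ {6, 7}. In that subpopulation LTV = 2, 4, mean 3.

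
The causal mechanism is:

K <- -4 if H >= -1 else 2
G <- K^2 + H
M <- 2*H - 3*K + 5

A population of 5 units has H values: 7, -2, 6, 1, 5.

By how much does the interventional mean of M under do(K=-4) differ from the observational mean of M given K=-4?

-2.7

The intervention sets K=-4 in all 5 units regardless of H. Recomputing M per unit gives 31, 13, 29, 19, 27; average 23.8.
Conditioning on K=-4 selects the 4 unit(s) with H ∈ {7, 6, 1, 5}. Their M values: 31, 29, 19, 27. Mean = 26.5.
Difference = 23.8 − 26.5 = -2.7.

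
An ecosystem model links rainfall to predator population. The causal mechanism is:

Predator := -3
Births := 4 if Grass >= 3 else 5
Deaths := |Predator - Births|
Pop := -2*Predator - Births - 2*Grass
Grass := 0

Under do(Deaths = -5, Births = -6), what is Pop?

The joint intervention fixes Deaths = -5, Births = -6, removing each variable's own equation.
Pop = -2*Predator - Births - 2*Grass  [with Predator=-3, Births=-6, Grass=0]  = 12

12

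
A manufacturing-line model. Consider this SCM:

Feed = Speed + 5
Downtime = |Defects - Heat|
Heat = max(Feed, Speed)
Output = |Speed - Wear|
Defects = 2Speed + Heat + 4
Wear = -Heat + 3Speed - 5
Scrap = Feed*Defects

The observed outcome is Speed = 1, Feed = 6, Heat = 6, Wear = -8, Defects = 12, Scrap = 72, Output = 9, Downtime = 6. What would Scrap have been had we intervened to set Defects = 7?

42

The intervention breaks the incoming arrows to Defects: Defects = 2Speed + Heat + 4 no longer applies, and Defects = 7.
Feed = Speed + 5  [with Speed=1]  = 6
Scrap = Feed*Defects  [with Feed=6, Defects=7]  = 42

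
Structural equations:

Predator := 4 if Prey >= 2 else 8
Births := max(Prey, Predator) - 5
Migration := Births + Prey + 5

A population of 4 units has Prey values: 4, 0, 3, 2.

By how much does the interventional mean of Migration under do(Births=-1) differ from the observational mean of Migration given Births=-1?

Under do(Births=-1), Births's equation is replaced by Births=-1 for every unit. Per-unit Migration: 8, 4, 7, 6. Mean = 6.25.
E[Migration|Births=-1] averages over only the 3 units with Births=-1 (Prey = 4, 3, 2): Migration = 8, 7, 6, mean 7.
Difference = 6.25 − 7 = -0.75.

-0.75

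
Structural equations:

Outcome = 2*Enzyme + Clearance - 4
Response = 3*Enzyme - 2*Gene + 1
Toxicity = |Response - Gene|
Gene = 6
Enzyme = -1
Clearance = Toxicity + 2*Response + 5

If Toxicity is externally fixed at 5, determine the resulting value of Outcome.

Under do(Toxicity=5), the mechanism Toxicity = |Response - Gene| is discarded; Toxicity is fixed at 5.
Response = 3*Enzyme - 2*Gene + 1  [with Enzyme=-1, Gene=6]  = -14
Clearance = Toxicity + 2*Response + 5  [with Toxicity=5, Response=-14]  = -18
Outcome = 2*Enzyme + Clearance - 4  [with Enzyme=-1, Clearance=-18]  = -24

-24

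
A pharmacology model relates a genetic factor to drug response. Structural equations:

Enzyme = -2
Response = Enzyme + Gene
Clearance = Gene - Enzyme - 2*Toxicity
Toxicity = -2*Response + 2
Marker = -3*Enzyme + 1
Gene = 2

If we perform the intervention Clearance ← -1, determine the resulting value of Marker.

7

do(Clearance=-1) replaces the equation Clearance = Gene - Enzyme - 2*Toxicity with the constant Clearance = -1.
Marker is not downstream of the intervention, so its value is determined by the original equations.
Marker = -3*Enzyme + 1  [with Enzyme=-2]  = 7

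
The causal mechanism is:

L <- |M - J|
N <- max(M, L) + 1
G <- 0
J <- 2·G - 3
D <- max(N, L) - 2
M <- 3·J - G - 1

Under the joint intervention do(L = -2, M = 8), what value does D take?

7

The joint intervention fixes L = -2, M = 8, removing each variable's own equation.
N = max(M, L) + 1  [with M=8, L=-2]  = 9
D = max(N, L) - 2  [with N=9, L=-2]  = 7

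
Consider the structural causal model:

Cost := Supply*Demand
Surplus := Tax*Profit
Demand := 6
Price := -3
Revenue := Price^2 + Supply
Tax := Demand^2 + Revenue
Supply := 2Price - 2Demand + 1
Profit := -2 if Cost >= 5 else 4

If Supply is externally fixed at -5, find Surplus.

The intervention breaks the incoming arrows to Supply: Supply := 2Price - 2Demand + 1 no longer applies, and Supply = -5.
Cost = Supply*Demand  [with Supply=-5, Demand=6]  = -30
Revenue = Price^2 + Supply  [with Price=-3, Supply=-5]  = 4
Tax = Demand^2 + Revenue  [with Demand=6, Revenue=4]  = 40
Profit = -2 if Cost >= 5 else 4  [with Cost=-30]  = 4
Surplus = Tax*Profit  [with Tax=40, Profit=4]  = 160

160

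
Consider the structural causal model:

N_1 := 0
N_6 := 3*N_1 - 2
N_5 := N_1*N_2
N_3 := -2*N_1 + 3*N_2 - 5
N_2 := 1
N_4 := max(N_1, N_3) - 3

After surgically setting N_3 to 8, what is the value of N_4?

5

The intervention breaks the incoming arrows to N_3: N_3 := -2*N_1 + 3*N_2 - 5 no longer applies, and N_3 = 8.
N_4 = max(N_1, N_3) - 3  [with N_1=0, N_3=8]  = 5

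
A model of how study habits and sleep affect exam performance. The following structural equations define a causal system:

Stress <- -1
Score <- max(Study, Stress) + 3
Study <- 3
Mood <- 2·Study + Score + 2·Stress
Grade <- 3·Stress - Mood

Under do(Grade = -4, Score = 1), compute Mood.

5

Under do(Grade = -4, Score = 1), each intervened variable's structural equation is replaced by its fixed value.
Mood = 2·Study + Score + 2·Stress  [with Study=3, Score=1, Stress=-1]  = 5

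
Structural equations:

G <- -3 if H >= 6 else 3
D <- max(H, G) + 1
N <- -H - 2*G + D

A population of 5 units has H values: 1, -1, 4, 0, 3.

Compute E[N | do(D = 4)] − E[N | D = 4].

-0.65

The intervention sets D=4 in all 5 units regardless of H. Recomputing N per unit gives -3, -1, -6, -2, -5; average -3.4.
Observing D=4 restricts to units where D's equation naturally yields 4: H ∈ {1, -1, 0, 3}. In that subpopulation N = -3, -1, -2, -5, mean -2.75.
Difference = -3.4 − (-2.75) = -0.65.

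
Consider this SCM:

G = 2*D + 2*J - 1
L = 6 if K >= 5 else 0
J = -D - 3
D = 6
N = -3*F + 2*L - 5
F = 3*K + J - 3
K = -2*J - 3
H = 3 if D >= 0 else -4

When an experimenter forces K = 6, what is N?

-11

do(K=6) replaces the equation K = -2*J - 3 with the constant K = 6.
J = -D - 3  [with D=6]  = -9
F = 3*K + J - 3  [with K=6, J=-9]  = 6
L = 6 if K >= 5 else 0  [with K=6]  = 6
N = -3*F + 2*L - 5  [with F=6, L=6]  = -11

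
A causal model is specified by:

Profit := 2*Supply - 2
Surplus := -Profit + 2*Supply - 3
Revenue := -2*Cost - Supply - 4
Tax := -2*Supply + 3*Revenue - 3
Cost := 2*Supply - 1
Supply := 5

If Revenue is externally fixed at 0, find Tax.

The intervention breaks the incoming arrows to Revenue: Revenue := -2*Cost - Supply - 4 no longer applies, and Revenue = 0.
Tax = -2*Supply + 3*Revenue - 3  [with Supply=5, Revenue=0]  = -13

-13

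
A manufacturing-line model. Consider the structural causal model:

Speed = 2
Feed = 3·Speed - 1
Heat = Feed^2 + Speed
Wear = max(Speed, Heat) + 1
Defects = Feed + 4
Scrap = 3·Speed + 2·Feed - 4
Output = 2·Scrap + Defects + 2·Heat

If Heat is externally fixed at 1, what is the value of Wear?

The intervention breaks the incoming arrows to Heat: Heat = Feed^2 + Speed no longer applies, and Heat = 1.
Wear = max(Speed, Heat) + 1  [with Speed=2, Heat=1]  = 3

3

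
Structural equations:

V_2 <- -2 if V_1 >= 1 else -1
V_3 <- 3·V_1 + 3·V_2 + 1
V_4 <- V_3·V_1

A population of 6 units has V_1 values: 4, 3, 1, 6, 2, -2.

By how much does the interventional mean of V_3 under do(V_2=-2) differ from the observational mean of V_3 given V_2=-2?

do(V_2=-2) breaks V_2's dependence on V_1. With V_2=-2 fixed, V_3 across the units is 7, 4, -2, 13, 1, -11, mean 2.
Conditioning on V_2=-2 selects the 5 unit(s) with V_1 ∈ {4, 3, 1, 6, 2}. Their V_3 values: 7, 4, -2, 13, 1. Mean = 4.6.
Difference = 2 − 4.6 = -2.6.

-2.6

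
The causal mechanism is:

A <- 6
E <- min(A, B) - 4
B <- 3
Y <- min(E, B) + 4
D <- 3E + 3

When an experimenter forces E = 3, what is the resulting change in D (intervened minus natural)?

12

The intervention breaks the incoming arrows to E: E <- min(A, B) - 4 no longer applies, and E = 3.
D = 3E + 3  [with E=3]  = 12
Without intervention: E = min(A, B) - 4  [with A=6, B=3]  = -1; D = 3E + 3  [with E=-1]  = 0.
Change = 12 − 0 = 12.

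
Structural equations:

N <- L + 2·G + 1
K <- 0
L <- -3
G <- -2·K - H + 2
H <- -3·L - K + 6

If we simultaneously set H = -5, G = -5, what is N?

Setting H = -5, G = -5 by intervention discards those variables' equations.
N = L + 2·G + 1  [with L=-3, G=-5]  = -12

-12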